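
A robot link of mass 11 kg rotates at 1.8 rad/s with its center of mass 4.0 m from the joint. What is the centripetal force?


F = m * omega^2 * r
= 11 * 1.8^2 * 4.0
= 11 * 3.24 * 4.0
= 142.56 N


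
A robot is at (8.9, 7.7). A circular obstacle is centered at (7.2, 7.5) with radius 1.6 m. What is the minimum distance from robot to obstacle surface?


center_dist = sqrt((8.9-7.2)^2 + (7.7-7.5)^2)
= sqrt(2.89 + 0.04)
= 1.7117
min_dist = center_dist - radius = 1.7117 - 1.6 = 0.1117 m


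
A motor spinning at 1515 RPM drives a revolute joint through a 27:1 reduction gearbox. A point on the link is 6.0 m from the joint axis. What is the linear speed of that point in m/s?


omega_motor = 1515 * 2*pi/60 = 158.6504 rad/s
omega_joint = omega_motor / 27 = 5.8759 rad/s
v = omega_joint * r = 5.8759 * 6.0
= 35.2557 m/s


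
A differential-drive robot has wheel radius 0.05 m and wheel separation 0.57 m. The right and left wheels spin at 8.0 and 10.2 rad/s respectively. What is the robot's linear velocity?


vR = r*wR = 0.05*8.0 = 0.4 m/s
vL = r*wL = 0.05*10.2 = 0.51 m/s
v = (vR+vL)/2 = 0.455 m/s
omega = (vR-vL)/L = -0.193 rad/s
linear velocity = 0.455 m/s


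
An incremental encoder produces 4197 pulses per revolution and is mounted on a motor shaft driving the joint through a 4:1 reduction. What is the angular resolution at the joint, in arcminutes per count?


counts per rev = 4197
effective counts at joint = 4197 * 4 = 16788
resolution = 360*60 / 16788
= 1.2866 arcmin/count


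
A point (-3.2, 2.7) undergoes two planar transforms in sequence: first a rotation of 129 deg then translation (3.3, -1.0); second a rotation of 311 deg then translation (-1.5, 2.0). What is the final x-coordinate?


After transform 1:
x1 = cos(129)*-3.2 - sin(129)*2.7 + 3.3 = 3.2155
y1 = sin(129)*-3.2 + cos(129)*2.7 + -1.0 = -5.186
After transform 2:
x2 = cos(311)*3.2155 - sin(311)*-5.186 + -1.5
= -3.3044


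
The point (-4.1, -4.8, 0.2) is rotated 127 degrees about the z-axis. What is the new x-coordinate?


Rotation about z-axis: x' = x*cos(theta) - y*sin(theta)
= -4.1 * -0.6018 - -4.8 * 0.7986
= 6.3009


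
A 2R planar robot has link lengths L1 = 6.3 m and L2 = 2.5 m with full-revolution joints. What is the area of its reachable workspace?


r_max = L1 + L2 = 8.8 m
r_min = |L1 - L2| = 3.8 m
Area = pi*(r_max^2 - r_min^2)
= pi*(77.44 - 14.44)
= pi * 63.0
= 197.9203 m^2


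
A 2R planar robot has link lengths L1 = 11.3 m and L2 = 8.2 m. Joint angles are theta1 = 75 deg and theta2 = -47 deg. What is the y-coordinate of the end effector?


Convert angles to radians: theta1 = 1.309, theta2 = -0.8203
y = L1*sin(theta1) + L2*sin(theta1+theta2)
y = 10.915 + 3.8497
y = 14.7646


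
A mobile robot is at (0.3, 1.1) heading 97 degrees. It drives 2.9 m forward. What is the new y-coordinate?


y_new = y0 + d*sin(theta)
= 1.1 + 2.9*sin(97)
= 1.1 + 2.8784
= 3.9784


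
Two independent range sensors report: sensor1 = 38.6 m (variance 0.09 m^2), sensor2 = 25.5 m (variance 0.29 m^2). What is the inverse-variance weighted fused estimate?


w1 = (1/var1) / (1/var1 + 1/var2)
   = 11.1111 / (11.1111 + 3.4483) = 0.7632
w2 = 1 - w1 = 0.2368
fused = w1*s1 + w2*s2 = 29.4579 + 6.0395
= 35.4974 m


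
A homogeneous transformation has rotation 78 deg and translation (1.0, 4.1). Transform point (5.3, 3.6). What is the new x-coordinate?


x' = cos(theta)*px - sin(theta)*py + tx
= 0.2079*5.3 - 0.9781*3.6 + 1.0
= -1.4194


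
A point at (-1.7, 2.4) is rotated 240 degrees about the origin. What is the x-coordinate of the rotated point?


x' = x*cos(theta) - y*sin(theta)
cos(240 deg) = -0.5, sin(240 deg) = -0.866
x' = -1.7 * -0.5 - 2.4 * -0.866
= 0.85 - -2.0785
= 2.9285


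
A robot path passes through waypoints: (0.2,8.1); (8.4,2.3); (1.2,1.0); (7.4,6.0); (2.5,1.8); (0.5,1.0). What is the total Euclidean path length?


Segment lengths:
  seg1 = sqrt((8.2)^2 + (-5.8)^2) = 10.0439
  seg2 = sqrt((-7.2)^2 + (-1.3)^2) = 7.3164
  seg3 = sqrt((6.2)^2 + (5.0)^2) = 7.9649
  seg4 = sqrt((-4.9)^2 + (-4.2)^2) = 6.4537
  seg5 = sqrt((-2.0)^2 + (-0.8)^2) = 2.1541
Total = 33.933


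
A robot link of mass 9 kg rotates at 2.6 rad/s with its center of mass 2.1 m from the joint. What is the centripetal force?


F = m * omega^2 * r
= 9 * 2.6^2 * 2.1
= 9 * 6.76 * 2.1
= 127.764 N


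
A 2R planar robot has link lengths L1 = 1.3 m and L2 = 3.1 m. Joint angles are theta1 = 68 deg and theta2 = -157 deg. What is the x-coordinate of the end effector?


Convert angles to radians: theta1 = 1.1868, theta2 = -2.7402
x = L1*cos(theta1) + L2*cos(theta1+theta2)
x = 0.487 + 0.0541
x = 0.5411


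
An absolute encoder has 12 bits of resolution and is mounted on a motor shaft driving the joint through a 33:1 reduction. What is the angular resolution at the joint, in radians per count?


counts = 2^12 = 4096
effective counts at joint = 4096 * 33 = 135168
resolution = 2*pi / 135168
= 4.6484e-05 rad/count


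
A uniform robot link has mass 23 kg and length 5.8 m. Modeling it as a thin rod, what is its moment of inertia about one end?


I = (1/3) * m * L^2
= (1/3) * 23 * 5.8^2
= 0.333333 * 23 * 33.64
= 257.9067 kg*m^2


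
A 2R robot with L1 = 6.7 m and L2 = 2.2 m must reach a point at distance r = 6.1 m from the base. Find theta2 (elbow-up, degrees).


cos(theta2) = (r^2 - L1^2 - L2^2) / (2*L1*L2)
cos(theta2) = (37.21 - 44.89 - 4.84) / 29.48
cos(theta2) = -0.424695
theta2 = 115.1313 degrees


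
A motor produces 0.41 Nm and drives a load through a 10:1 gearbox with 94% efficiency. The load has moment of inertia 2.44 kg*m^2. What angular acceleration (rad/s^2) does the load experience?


tau_out = tau_motor * N * eta
= 0.41 * 10 * 0.94 = 3.854 Nm
alpha = tau_out / I = 3.854 / 2.44
= 1.5795 rad/s^2


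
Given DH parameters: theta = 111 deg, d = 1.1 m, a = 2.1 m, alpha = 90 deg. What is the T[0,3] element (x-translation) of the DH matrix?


T[0,3] = a * cos(theta)
= 2.1 * cos(111 deg)
= 2.1 * -0.3584
= -0.7526


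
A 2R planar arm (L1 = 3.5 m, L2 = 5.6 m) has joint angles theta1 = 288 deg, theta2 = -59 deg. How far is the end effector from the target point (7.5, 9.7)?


End effector via forward kinematics:
x = L1*cos(t1) + L2*cos(t1+t2) = -2.5924
y = L1*sin(t1) + L2*sin(t1+t2) = -7.5551
Distance to target:
d = sqrt((7.5 - -2.5924)^2 + (9.7 - -7.5551)^2)
= sqrt(101.856 + 297.7375)
= 19.9898 m


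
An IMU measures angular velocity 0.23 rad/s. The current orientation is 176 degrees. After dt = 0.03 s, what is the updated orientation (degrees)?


delta_theta = w * dt = 0.23 * 0.03 = 0.0069 rad
= 0.3953 deg
theta_new = 176 + 0.3953 = 176.3953 deg


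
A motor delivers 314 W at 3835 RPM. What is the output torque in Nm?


omega = 3835 * 2*pi/60 = 401.6003 rad/s
tau = P / omega = 314 / 401.6003
= 0.7819 Nm


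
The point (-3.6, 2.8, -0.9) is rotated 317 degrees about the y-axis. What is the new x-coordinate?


Rotation about y-axis: x' = x*cos(theta) + z*sin(theta)
= -3.6 * 0.7314 + -0.9 * -0.682
= -2.0191


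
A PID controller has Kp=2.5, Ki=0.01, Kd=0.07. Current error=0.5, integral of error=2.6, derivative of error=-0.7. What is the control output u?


u = Kp*e + Ki*int(e) + Kd*de/dt
= 2.5*0.5 + 0.01*2.6 + 0.07*(-0.7)
= 1.25 + 0.026 + -0.049
= 1.227


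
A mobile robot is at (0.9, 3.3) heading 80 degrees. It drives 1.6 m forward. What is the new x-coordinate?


x_new = x0 + d*cos(theta)
= 0.9 + 1.6*cos(80)
= 0.9 + 0.2778
= 1.1778


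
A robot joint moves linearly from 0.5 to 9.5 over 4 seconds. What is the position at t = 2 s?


s = t/T = 2/4 = 0.5
p(t) = p0 + (pf-p0)*s
= 0.5 + (9.5 - 0.5) * 0.5
= 5.0


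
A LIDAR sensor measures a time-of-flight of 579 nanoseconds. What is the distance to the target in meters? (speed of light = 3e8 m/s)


tof = 579 ns = 5.79e-07 s
dist = c * tof / 2
= 3e8 * 5.79e-07 / 2
= 86.85 m


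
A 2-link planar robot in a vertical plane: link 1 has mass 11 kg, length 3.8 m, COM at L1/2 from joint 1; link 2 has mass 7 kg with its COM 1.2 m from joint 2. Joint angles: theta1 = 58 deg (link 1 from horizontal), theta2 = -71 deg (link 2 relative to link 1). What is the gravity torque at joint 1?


Horizontal distance from joint 1 to link-1 COM:
  x_c1 = (L1/2)*cos(t1) = 1.9 * 0.5299 = 1.0068 m
Horizontal distance from joint 1 to link-2 COM:
  x_c2 = L1*cos(t1) + Lc2*cos(t1+t2)
       = 3.8*0.5299 + 1.2*0.9744 = 3.1829 m
tau1 = m1*g*x_c1 + m2*g*x_c2
     = 11*9.81*1.0068 + 7*9.81*3.1829
     = 108.6488 + 218.5723
     = 327.2211 Nm


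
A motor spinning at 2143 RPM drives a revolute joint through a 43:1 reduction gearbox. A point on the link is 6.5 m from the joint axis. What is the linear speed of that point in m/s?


omega_motor = 2143 * 2*pi/60 = 224.4144 rad/s
omega_joint = omega_motor / 43 = 5.2189 rad/s
v = omega_joint * r = 5.2189 * 6.5
= 33.9231 m/s


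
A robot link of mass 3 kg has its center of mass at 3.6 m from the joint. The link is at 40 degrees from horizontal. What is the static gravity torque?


tau = m*g*L*cos(angle)
= 3 * 9.81 * 3.6 * cos(40 deg)
= 3 * 9.81 * 3.6 * 0.766
= 81.1609 Nm


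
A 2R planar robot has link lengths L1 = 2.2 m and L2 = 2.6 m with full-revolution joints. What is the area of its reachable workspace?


r_max = L1 + L2 = 4.8 m
r_min = |L1 - L2| = 0.4 m
Area = pi*(r_max^2 - r_min^2)
= pi*(23.04 - 0.16)
= pi * 22.88
= 71.8796 m^2


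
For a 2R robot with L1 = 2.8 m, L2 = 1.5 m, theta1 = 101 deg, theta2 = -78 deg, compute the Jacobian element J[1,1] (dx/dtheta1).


J[1,1] = -L1*sin(t1) - L2*sin(t1+t2)
= -2.8*sin(101) - 1.5*sin(23)
= -3.3347


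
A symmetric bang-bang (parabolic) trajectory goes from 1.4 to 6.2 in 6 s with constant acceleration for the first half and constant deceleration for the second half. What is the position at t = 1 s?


Symmetric rest-to-rest: each phase covers (pf-p0)/2 in time T/2. 0.5*a*(T/2)^2 = (pf-p0)/2 => a = 4*(pf-p0)/T^2
a = 4*(6.2-1.4)/6^2 = 0.5333
t = 1 is in the acceleration phase (t <= T/2).
p = p0 + 0.5*a*t^2 = 1.4 + 0.5*0.5333*1^2
= 1.6667


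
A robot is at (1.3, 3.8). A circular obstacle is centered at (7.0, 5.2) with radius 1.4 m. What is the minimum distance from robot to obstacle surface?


center_dist = sqrt((1.3-7.0)^2 + (3.8-5.2)^2)
= sqrt(32.49 + 1.96)
= 5.8694
min_dist = center_dist - radius = 5.8694 - 1.4 = 4.4694 m


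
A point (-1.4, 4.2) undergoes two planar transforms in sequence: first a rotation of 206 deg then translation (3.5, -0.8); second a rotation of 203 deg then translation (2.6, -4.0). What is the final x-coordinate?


After transform 1:
x1 = cos(206)*-1.4 - sin(206)*4.2 + 3.5 = 6.5995
y1 = sin(206)*-1.4 + cos(206)*4.2 + -0.8 = -3.9612
After transform 2:
x2 = cos(203)*6.5995 - sin(203)*-3.9612 + 2.6
= -5.0226


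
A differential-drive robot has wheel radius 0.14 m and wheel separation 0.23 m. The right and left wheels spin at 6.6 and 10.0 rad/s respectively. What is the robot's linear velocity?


vR = r*wR = 0.14*6.6 = 0.924 m/s
vL = r*wL = 0.14*10.0 = 1.4 m/s
v = (vR+vL)/2 = 1.162 m/s
omega = (vR-vL)/L = -2.0696 rad/s
linear velocity = 1.162 m/s


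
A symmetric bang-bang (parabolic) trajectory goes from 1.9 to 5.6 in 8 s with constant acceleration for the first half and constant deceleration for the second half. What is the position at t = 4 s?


Symmetric rest-to-rest: each phase covers (pf-p0)/2 in time T/2. 0.5*a*(T/2)^2 = (pf-p0)/2 => a = 4*(pf-p0)/T^2
a = 4*(5.6-1.9)/8^2 = 0.2312
t = 4 is in the acceleration phase (t <= T/2).
p = p0 + 0.5*a*t^2 = 1.9 + 0.5*0.2312*4^2
= 3.75


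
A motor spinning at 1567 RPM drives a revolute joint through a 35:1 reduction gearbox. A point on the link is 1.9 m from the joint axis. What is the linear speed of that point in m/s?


omega_motor = 1567 * 2*pi/60 = 164.0959 rad/s
omega_joint = omega_motor / 35 = 4.6885 rad/s
v = omega_joint * r = 4.6885 * 1.9
= 8.9081 m/s


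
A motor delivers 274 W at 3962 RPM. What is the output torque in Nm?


omega = 3962 * 2*pi/60 = 414.8997 rad/s
tau = P / omega = 274 / 414.8997
= 0.6604 Nm


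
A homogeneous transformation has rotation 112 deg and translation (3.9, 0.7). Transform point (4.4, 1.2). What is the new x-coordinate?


x' = cos(theta)*px - sin(theta)*py + tx
= -0.3746*4.4 - 0.9272*1.2 + 3.9
= 1.1391


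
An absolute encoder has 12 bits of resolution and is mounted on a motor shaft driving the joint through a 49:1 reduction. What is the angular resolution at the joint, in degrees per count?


counts = 2^12 = 4096
effective counts at joint = 4096 * 49 = 200704
resolution = 360 / 200704
= 0.0018 deg/count


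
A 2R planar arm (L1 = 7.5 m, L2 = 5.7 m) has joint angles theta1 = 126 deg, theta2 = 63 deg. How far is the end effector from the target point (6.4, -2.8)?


End effector via forward kinematics:
x = L1*cos(t1) + L2*cos(t1+t2) = -10.0382
y = L1*sin(t1) + L2*sin(t1+t2) = 5.176
Distance to target:
d = sqrt((6.4 - -10.0382)^2 + (-2.8 - 5.176)^2)
= sqrt(270.2148 + 63.6158)
= 18.271 m


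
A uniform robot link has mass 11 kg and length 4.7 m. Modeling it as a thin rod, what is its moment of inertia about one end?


I = (1/3) * m * L^2
= (1/3) * 11 * 4.7^2
= 0.333333 * 11 * 22.09
= 80.9967 kg*m^2


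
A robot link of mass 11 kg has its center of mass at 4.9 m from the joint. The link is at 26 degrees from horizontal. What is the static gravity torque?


tau = m*g*L*cos(angle)
= 11 * 9.81 * 4.9 * cos(26 deg)
= 11 * 9.81 * 4.9 * 0.8988
= 475.2454 Nm


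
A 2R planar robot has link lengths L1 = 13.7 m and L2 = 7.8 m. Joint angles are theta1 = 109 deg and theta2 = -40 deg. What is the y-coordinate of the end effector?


Convert angles to radians: theta1 = 1.9024, theta2 = -0.6981
y = L1*sin(theta1) + L2*sin(theta1+theta2)
y = 12.9536 + 7.2819
y = 20.2355


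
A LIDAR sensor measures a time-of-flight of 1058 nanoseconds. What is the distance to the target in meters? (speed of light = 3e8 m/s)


tof = 1058 ns = 1.058e-06 s
dist = c * tof / 2
= 3e8 * 1.058e-06 / 2
= 158.7 m


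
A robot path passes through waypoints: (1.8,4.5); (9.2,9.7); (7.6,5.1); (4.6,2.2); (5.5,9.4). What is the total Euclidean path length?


Segment lengths:
  seg1 = sqrt((7.4)^2 + (5.2)^2) = 9.0443
  seg2 = sqrt((-1.6)^2 + (-4.6)^2) = 4.8703
  seg3 = sqrt((-3.0)^2 + (-2.9)^2) = 4.1725
  seg4 = sqrt((0.9)^2 + (7.2)^2) = 7.256
Total = 25.3432


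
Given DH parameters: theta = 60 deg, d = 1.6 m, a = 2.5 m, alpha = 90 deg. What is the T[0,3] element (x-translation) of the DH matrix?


T[0,3] = a * cos(theta)
= 2.5 * cos(60 deg)
= 2.5 * 0.5
= 1.25


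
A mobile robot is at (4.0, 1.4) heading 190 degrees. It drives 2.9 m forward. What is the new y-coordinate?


y_new = y0 + d*sin(theta)
= 1.4 + 2.9*sin(190)
= 1.4 + -0.5036
= 0.8964


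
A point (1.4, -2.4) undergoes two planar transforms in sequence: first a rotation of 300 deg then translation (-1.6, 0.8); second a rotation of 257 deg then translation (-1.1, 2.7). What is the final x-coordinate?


After transform 1:
x1 = cos(300)*1.4 - sin(300)*-2.4 + -1.6 = -2.9785
y1 = sin(300)*1.4 + cos(300)*-2.4 + 0.8 = -1.6124
After transform 2:
x2 = cos(257)*-2.9785 - sin(257)*-1.6124 + -1.1
= -2.0011


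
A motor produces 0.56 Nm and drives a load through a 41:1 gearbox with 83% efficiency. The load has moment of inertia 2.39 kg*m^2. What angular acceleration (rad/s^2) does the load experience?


tau_out = tau_motor * N * eta
= 0.56 * 41 * 0.83 = 19.0568 Nm
alpha = tau_out / I = 19.0568 / 2.39
= 7.9736 rad/s^2


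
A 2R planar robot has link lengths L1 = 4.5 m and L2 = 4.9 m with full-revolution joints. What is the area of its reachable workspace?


r_max = L1 + L2 = 9.4 m
r_min = |L1 - L2| = 0.4 m
Area = pi*(r_max^2 - r_min^2)
= pi*(88.36 - 0.16)
= pi * 88.2
= 277.0885 m^2


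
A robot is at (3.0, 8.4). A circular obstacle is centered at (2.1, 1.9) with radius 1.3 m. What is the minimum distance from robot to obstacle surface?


center_dist = sqrt((3.0-2.1)^2 + (8.4-1.9)^2)
= sqrt(0.81 + 42.25)
= 6.562
min_dist = center_dist - radius = 6.562 - 1.3 = 5.262 m


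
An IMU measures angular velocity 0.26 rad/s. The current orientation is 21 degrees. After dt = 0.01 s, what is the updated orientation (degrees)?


delta_theta = w * dt = 0.26 * 0.01 = 0.0026 rad
= 0.149 deg
theta_new = 21 + 0.149 = 21.149 deg


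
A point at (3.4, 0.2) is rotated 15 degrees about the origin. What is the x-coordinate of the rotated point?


x' = x*cos(theta) - y*sin(theta)
cos(15 deg) = 0.9659, sin(15 deg) = 0.2588
x' = 3.4 * 0.9659 - 0.2 * 0.2588
= 3.2841 - 0.0518
= 3.2324


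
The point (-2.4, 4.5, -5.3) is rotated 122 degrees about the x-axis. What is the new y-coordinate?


Rotation about x-axis: y' = y*cos(theta) - z*sin(theta)
= 4.5 * -0.5299 - -5.3 * 0.848
= 2.11


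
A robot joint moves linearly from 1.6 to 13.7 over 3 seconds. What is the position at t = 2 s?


s = t/T = 2/3 = 0.6667
p(t) = p0 + (pf-p0)*s
= 1.6 + (13.7 - 1.6) * 0.6667
= 9.6667


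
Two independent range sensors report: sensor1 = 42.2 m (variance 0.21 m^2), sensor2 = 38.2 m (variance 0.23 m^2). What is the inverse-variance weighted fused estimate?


w1 = (1/var1) / (1/var1 + 1/var2)
   = 4.7619 / (4.7619 + 4.3478) = 0.5227
w2 = 1 - w1 = 0.4773
fused = w1*s1 + w2*s2 = 22.0591 + 18.2318
= 40.2909 m


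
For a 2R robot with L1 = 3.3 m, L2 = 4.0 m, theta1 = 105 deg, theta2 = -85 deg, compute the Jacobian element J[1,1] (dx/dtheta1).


J[1,1] = -L1*sin(t1) - L2*sin(t1+t2)
= -3.3*sin(105) - 4.0*sin(20)
= -4.5556


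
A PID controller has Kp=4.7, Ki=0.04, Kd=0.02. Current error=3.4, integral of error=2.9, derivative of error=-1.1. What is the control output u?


u = Kp*e + Ki*int(e) + Kd*de/dt
= 4.7*3.4 + 0.04*2.9 + 0.02*(-1.1)
= 15.98 + 0.116 + -0.022
= 16.074


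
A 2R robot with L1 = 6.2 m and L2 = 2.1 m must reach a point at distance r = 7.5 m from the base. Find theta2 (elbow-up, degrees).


cos(theta2) = (r^2 - L1^2 - L2^2) / (2*L1*L2)
cos(theta2) = (56.25 - 38.44 - 4.41) / 26.04
cos(theta2) = 0.514593
theta2 = 59.0297 degrees


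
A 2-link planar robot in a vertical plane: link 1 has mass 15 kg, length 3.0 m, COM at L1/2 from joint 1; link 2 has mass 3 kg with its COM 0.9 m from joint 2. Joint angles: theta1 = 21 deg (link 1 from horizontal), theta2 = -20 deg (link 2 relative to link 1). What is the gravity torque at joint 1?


Horizontal distance from joint 1 to link-1 COM:
  x_c1 = (L1/2)*cos(t1) = 1.5 * 0.9336 = 1.4004 m
Horizontal distance from joint 1 to link-2 COM:
  x_c2 = L1*cos(t1) + Lc2*cos(t1+t2)
       = 3.0*0.9336 + 0.9*0.9998 = 3.7006 m
tau1 = m1*g*x_c1 + m2*g*x_c2
     = 15*9.81*1.4004 + 3*9.81*3.7006
     = 206.0645 + 108.9088
     = 314.9733 Nm


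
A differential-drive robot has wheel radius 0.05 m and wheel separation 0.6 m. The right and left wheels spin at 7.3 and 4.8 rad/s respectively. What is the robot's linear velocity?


vR = r*wR = 0.05*7.3 = 0.365 m/s
vL = r*wL = 0.05*4.8 = 0.24 m/s
v = (vR+vL)/2 = 0.3025 m/s
omega = (vR-vL)/L = 0.2083 rad/s
linear velocity = 0.3025 m/s


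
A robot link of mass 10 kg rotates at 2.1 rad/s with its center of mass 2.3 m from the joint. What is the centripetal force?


F = m * omega^2 * r
= 10 * 2.1^2 * 2.3
= 10 * 4.41 * 2.3
= 101.43 N


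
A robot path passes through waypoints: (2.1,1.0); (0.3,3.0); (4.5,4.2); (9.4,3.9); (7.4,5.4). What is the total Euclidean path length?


Segment lengths:
  seg1 = sqrt((-1.8)^2 + (2.0)^2) = 2.6907
  seg2 = sqrt((4.2)^2 + (1.2)^2) = 4.3681
  seg3 = sqrt((4.9)^2 + (-0.3)^2) = 4.9092
  seg4 = sqrt((-2.0)^2 + (1.5)^2) = 2.5
Total = 14.468


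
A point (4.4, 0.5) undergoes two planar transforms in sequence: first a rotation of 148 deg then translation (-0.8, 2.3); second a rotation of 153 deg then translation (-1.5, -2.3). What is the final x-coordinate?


After transform 1:
x1 = cos(148)*4.4 - sin(148)*0.5 + -0.8 = -4.7964
y1 = sin(148)*4.4 + cos(148)*0.5 + 2.3 = 4.2076
After transform 2:
x2 = cos(153)*-4.7964 - sin(153)*4.2076 + -1.5
= 0.8634


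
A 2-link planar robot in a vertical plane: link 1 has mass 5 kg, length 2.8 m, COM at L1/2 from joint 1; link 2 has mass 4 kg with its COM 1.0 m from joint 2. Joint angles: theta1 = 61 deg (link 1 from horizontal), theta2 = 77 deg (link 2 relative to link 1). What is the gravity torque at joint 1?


Horizontal distance from joint 1 to link-1 COM:
  x_c1 = (L1/2)*cos(t1) = 1.4 * 0.4848 = 0.6787 m
Horizontal distance from joint 1 to link-2 COM:
  x_c2 = L1*cos(t1) + Lc2*cos(t1+t2)
       = 2.8*0.4848 + 1.0*-0.7431 = 0.6143 m
tau1 = m1*g*x_c1 + m2*g*x_c2
     = 5*9.81*0.6787 + 4*9.81*0.6143
     = 33.2919 + 24.106
     = 57.3979 Nm


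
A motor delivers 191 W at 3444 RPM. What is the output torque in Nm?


omega = 3444 * 2*pi/60 = 360.6548 rad/s
tau = P / omega = 191 / 360.6548
= 0.5296 Nm


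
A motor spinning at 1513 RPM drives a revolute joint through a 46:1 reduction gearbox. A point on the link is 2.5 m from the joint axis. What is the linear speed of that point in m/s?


omega_motor = 1513 * 2*pi/60 = 158.441 rad/s
omega_joint = omega_motor / 46 = 3.4444 rad/s
v = omega_joint * r = 3.4444 * 2.5
= 8.6109 m/s


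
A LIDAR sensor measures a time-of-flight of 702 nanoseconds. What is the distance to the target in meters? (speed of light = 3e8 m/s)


tof = 702 ns = 7.02e-07 s
dist = c * tof / 2
= 3e8 * 7.02e-07 / 2
= 105.3 m


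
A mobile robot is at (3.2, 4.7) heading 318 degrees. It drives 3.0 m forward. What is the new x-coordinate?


x_new = x0 + d*cos(theta)
= 3.2 + 3.0*cos(318)
= 3.2 + 2.2294
= 5.4294


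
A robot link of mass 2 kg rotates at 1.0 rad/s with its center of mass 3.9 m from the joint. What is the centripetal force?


F = m * omega^2 * r
= 2 * 1.0^2 * 3.9
= 2 * 1.0 * 3.9
= 7.8 N


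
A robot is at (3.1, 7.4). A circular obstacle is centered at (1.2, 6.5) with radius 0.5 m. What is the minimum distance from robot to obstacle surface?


center_dist = sqrt((3.1-1.2)^2 + (7.4-6.5)^2)
= sqrt(3.61 + 0.81)
= 2.1024
min_dist = center_dist - radius = 2.1024 - 0.5 = 1.6024 m


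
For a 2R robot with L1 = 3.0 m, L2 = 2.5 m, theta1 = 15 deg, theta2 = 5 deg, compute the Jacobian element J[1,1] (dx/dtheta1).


J[1,1] = -L1*sin(t1) - L2*sin(t1+t2)
= -3.0*sin(15) - 2.5*sin(20)
= -1.6315


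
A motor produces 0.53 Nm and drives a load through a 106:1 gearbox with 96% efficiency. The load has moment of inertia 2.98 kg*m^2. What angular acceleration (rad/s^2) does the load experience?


tau_out = tau_motor * N * eta
= 0.53 * 106 * 0.96 = 53.9328 Nm
alpha = tau_out / I = 53.9328 / 2.98
= 18.0983 rad/s^2


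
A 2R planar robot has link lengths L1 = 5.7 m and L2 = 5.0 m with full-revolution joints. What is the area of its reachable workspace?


r_max = L1 + L2 = 10.7 m
r_min = |L1 - L2| = 0.7 m
Area = pi*(r_max^2 - r_min^2)
= pi*(114.49 - 0.49)
= pi * 114.0
= 358.1416 m^2


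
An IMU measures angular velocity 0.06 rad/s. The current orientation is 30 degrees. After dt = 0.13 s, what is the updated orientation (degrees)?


delta_theta = w * dt = 0.06 * 0.13 = 0.0078 rad
= 0.4469 deg
theta_new = 30 + 0.4469 = 30.4469 deg


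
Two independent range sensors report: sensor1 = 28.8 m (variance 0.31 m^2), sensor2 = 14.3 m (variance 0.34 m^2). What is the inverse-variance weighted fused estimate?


w1 = (1/var1) / (1/var1 + 1/var2)
   = 3.2258 / (3.2258 + 2.9412) = 0.5231
w2 = 1 - w1 = 0.4769
fused = w1*s1 + w2*s2 = 15.0646 + 6.82
= 21.8846 m


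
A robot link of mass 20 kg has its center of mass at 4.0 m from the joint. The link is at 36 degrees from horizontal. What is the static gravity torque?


tau = m*g*L*cos(angle)
= 20 * 9.81 * 4.0 * cos(36 deg)
= 20 * 9.81 * 4.0 * 0.809
= 634.9165 Nm


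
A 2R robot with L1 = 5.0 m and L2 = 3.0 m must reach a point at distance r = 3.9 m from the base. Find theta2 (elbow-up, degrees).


cos(theta2) = (r^2 - L1^2 - L2^2) / (2*L1*L2)
cos(theta2) = (15.21 - 25.0 - 9.0) / 30.0
cos(theta2) = -0.626333
theta2 = 128.7801 degrees


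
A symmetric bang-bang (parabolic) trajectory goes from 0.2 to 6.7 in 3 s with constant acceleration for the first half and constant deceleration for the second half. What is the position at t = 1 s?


Symmetric rest-to-rest: each phase covers (pf-p0)/2 in time T/2. 0.5*a*(T/2)^2 = (pf-p0)/2 => a = 4*(pf-p0)/T^2
a = 4*(6.7-0.2)/3^2 = 2.8889
t = 1 is in the acceleration phase (t <= T/2).
p = p0 + 0.5*a*t^2 = 0.2 + 0.5*2.8889*1^2
= 1.6444


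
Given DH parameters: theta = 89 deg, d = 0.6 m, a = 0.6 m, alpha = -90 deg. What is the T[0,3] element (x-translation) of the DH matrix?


T[0,3] = a * cos(theta)
= 0.6 * cos(89 deg)
= 0.6 * 0.0175
= 0.0105


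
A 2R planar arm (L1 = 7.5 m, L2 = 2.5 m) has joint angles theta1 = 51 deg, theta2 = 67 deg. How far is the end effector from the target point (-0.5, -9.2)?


End effector via forward kinematics:
x = L1*cos(t1) + L2*cos(t1+t2) = 3.5462
y = L1*sin(t1) + L2*sin(t1+t2) = 8.036
Distance to target:
d = sqrt((-0.5 - 3.5462)^2 + (-9.2 - 8.036)^2)
= sqrt(16.3719 + 297.0784)
= 17.7045 m


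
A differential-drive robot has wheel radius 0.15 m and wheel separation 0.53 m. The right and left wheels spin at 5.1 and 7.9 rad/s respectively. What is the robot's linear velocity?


vR = r*wR = 0.15*5.1 = 0.765 m/s
vL = r*wL = 0.15*7.9 = 1.185 m/s
v = (vR+vL)/2 = 0.975 m/s
omega = (vR-vL)/L = -0.7925 rad/s
linear velocity = 0.975 m/s


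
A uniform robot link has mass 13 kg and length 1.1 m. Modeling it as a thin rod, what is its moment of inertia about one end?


I = (1/3) * m * L^2
= (1/3) * 13 * 1.1^2
= 0.333333 * 13 * 1.21
= 5.2433 kg*m^2


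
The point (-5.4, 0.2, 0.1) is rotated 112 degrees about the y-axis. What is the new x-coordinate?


Rotation about y-axis: x' = x*cos(theta) + z*sin(theta)
= -5.4 * -0.3746 + 0.1 * 0.9272
= 2.1156


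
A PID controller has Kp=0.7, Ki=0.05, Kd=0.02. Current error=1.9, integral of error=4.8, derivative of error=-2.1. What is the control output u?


u = Kp*e + Ki*int(e) + Kd*de/dt
= 0.7*1.9 + 0.05*4.8 + 0.02*(-2.1)
= 1.33 + 0.24 + -0.042
= 1.528


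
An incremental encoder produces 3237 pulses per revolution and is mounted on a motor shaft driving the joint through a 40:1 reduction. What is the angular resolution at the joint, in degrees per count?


counts per rev = 3237
effective counts at joint = 3237 * 40 = 129480
resolution = 360 / 129480
= 0.0028 deg/count


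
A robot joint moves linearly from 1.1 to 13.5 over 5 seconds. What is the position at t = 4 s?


s = t/T = 4/5 = 0.8
p(t) = p0 + (pf-p0)*s
= 1.1 + (13.5 - 1.1) * 0.8
= 11.02


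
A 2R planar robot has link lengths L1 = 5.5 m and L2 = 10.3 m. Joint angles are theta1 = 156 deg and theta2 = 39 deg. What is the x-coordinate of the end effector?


Convert angles to radians: theta1 = 2.7227, theta2 = 0.6807
x = L1*cos(theta1) + L2*cos(theta1+theta2)
x = -5.0245 + -9.949
x = -14.9735


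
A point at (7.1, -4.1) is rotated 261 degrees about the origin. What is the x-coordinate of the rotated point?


x' = x*cos(theta) - y*sin(theta)
cos(261 deg) = -0.1564, sin(261 deg) = -0.9877
x' = 7.1 * -0.1564 - -4.1 * -0.9877
= -1.1107 - 4.0495
= -5.1602


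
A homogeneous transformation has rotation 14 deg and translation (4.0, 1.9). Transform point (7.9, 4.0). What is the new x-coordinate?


x' = cos(theta)*px - sin(theta)*py + tx
= 0.9703*7.9 - 0.2419*4.0 + 4.0
= 10.6976


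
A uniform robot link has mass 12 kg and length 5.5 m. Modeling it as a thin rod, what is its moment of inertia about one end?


I = (1/3) * m * L^2
= (1/3) * 12 * 5.5^2
= 0.333333 * 12 * 30.25
= 121.0 kg*m^2


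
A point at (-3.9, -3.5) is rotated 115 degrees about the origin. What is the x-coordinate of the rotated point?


x' = x*cos(theta) - y*sin(theta)
cos(115 deg) = -0.4226, sin(115 deg) = 0.9063
x' = -3.9 * -0.4226 - -3.5 * 0.9063
= 1.6482 - -3.1721
= 4.8203


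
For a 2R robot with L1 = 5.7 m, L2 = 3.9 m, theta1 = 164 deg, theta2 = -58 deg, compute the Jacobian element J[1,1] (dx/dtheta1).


J[1,1] = -L1*sin(t1) - L2*sin(t1+t2)
= -5.7*sin(164) - 3.9*sin(106)
= -5.3201


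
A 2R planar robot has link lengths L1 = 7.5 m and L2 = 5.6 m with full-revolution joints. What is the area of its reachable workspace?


r_max = L1 + L2 = 13.1 m
r_min = |L1 - L2| = 1.9 m
Area = pi*(r_max^2 - r_min^2)
= pi*(171.61 - 3.61)
= pi * 168.0
= 527.7876 m^2


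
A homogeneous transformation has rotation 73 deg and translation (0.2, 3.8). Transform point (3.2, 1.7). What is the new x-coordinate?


x' = cos(theta)*px - sin(theta)*py + tx
= 0.2924*3.2 - 0.9563*1.7 + 0.2
= -0.4901


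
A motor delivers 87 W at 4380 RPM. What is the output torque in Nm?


omega = 4380 * 2*pi/60 = 458.6725 rad/s
tau = P / omega = 87 / 458.6725
= 0.1897 Nm


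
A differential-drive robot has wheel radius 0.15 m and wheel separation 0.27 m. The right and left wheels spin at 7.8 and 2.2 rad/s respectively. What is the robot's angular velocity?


vR = r*wR = 0.15*7.8 = 1.17 m/s
vL = r*wL = 0.15*2.2 = 0.33 m/s
v = (vR+vL)/2 = 0.75 m/s
omega = (vR-vL)/L = 3.1111 rad/s
angular velocity = 3.1111 rad/s


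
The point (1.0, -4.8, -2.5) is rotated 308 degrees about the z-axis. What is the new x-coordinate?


Rotation about z-axis: x' = x*cos(theta) - y*sin(theta)
= 1.0 * 0.6157 - -4.8 * -0.788
= -3.1668


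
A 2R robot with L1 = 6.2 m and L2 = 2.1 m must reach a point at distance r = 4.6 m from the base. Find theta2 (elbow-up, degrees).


cos(theta2) = (r^2 - L1^2 - L2^2) / (2*L1*L2)
cos(theta2) = (21.16 - 38.44 - 4.41) / 26.04
cos(theta2) = -0.832949
theta2 = 146.4029 degrees


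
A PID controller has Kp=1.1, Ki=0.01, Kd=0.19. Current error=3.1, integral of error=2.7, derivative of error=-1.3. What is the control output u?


u = Kp*e + Ki*int(e) + Kd*de/dt
= 1.1*3.1 + 0.01*2.7 + 0.19*(-1.3)
= 3.41 + 0.027 + -0.247
= 3.19


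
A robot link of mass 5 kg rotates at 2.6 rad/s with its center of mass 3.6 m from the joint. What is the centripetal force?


F = m * omega^2 * r
= 5 * 2.6^2 * 3.6
= 5 * 6.76 * 3.6
= 121.68 N


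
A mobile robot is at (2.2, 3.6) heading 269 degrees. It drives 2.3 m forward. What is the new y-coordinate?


y_new = y0 + d*sin(theta)
= 3.6 + 2.3*sin(269)
= 3.6 + -2.2996
= 1.3004


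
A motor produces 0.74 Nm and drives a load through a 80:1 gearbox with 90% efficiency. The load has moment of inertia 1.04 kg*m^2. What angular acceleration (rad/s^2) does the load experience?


tau_out = tau_motor * N * eta
= 0.74 * 80 * 0.9 = 53.28 Nm
alpha = tau_out / I = 53.28 / 1.04
= 51.2308 rad/s^2


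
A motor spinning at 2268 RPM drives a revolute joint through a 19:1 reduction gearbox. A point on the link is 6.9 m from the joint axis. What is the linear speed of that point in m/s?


omega_motor = 2268 * 2*pi/60 = 237.5044 rad/s
omega_joint = omega_motor / 19 = 12.5002 rad/s
v = omega_joint * r = 12.5002 * 6.9
= 86.2516 m/s


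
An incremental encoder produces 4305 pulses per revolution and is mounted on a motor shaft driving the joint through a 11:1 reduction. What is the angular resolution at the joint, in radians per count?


counts per rev = 4305
effective counts at joint = 4305 * 11 = 47355
resolution = 2*pi / 47355
= 1.3268e-04 rad/count


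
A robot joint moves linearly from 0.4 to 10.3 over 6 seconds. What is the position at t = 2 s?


s = t/T = 2/6 = 0.3333
p(t) = p0 + (pf-p0)*s
= 0.4 + (10.3 - 0.4) * 0.3333
= 3.7


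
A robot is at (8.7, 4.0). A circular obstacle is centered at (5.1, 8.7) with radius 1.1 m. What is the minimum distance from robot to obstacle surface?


center_dist = sqrt((8.7-5.1)^2 + (4.0-8.7)^2)
= sqrt(12.96 + 22.09)
= 5.9203
min_dist = center_dist - radius = 5.9203 - 1.1 = 4.8203 m


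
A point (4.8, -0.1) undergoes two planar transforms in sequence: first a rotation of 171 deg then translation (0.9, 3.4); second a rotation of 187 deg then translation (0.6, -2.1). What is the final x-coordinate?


After transform 1:
x1 = cos(171)*4.8 - sin(171)*-0.1 + 0.9 = -3.8253
y1 = sin(171)*4.8 + cos(171)*-0.1 + 3.4 = 4.2497
After transform 2:
x2 = cos(187)*-3.8253 - sin(187)*4.2497 + 0.6
= 4.9147


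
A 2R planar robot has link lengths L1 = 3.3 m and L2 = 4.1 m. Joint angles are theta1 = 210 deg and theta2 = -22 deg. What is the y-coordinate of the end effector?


Convert angles to radians: theta1 = 3.6652, theta2 = -0.384
y = L1*sin(theta1) + L2*sin(theta1+theta2)
y = -1.65 + -0.5706
y = -2.2206


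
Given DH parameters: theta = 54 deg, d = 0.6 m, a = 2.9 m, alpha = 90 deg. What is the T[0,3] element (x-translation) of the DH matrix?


T[0,3] = a * cos(theta)
= 2.9 * cos(54 deg)
= 2.9 * 0.5878
= 1.7046


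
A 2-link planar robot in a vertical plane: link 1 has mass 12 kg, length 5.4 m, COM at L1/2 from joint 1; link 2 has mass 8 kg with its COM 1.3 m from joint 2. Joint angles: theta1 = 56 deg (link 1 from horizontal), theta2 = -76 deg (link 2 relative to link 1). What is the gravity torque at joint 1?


Horizontal distance from joint 1 to link-1 COM:
  x_c1 = (L1/2)*cos(t1) = 2.7 * 0.5592 = 1.5098 m
Horizontal distance from joint 1 to link-2 COM:
  x_c2 = L1*cos(t1) + Lc2*cos(t1+t2)
       = 5.4*0.5592 + 1.3*0.9397 = 4.2412 m
tau1 = m1*g*x_c1 + m2*g*x_c2
     = 12*9.81*1.5098 + 8*9.81*4.2412
     = 177.7361 + 332.8527
     = 510.5888 Nm


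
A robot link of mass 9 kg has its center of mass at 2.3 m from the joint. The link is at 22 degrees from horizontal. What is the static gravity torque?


tau = m*g*L*cos(angle)
= 9 * 9.81 * 2.3 * cos(22 deg)
= 9 * 9.81 * 2.3 * 0.9272
= 188.2804 Nm


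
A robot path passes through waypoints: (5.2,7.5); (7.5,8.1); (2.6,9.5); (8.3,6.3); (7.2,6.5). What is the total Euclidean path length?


Segment lengths:
  seg1 = sqrt((2.3)^2 + (0.6)^2) = 2.377
  seg2 = sqrt((-4.9)^2 + (1.4)^2) = 5.0961
  seg3 = sqrt((5.7)^2 + (-3.2)^2) = 6.5368
  seg4 = sqrt((-1.1)^2 + (0.2)^2) = 1.118
Total = 15.1279


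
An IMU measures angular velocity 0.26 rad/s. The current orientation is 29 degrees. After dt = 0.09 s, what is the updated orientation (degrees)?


delta_theta = w * dt = 0.26 * 0.09 = 0.0234 rad
= 1.3407 deg
theta_new = 29 + 1.3407 = 30.3407 deg


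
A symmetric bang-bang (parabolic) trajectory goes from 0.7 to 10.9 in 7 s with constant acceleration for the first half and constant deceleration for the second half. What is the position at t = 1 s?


Symmetric rest-to-rest: each phase covers (pf-p0)/2 in time T/2. 0.5*a*(T/2)^2 = (pf-p0)/2 => a = 4*(pf-p0)/T^2
a = 4*(10.9-0.7)/7^2 = 0.8327
t = 1 is in the acceleration phase (t <= T/2).
p = p0 + 0.5*a*t^2 = 0.7 + 0.5*0.8327*1^2
= 1.1163


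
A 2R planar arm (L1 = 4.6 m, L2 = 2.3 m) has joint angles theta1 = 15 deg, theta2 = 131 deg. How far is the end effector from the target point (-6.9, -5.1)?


End effector via forward kinematics:
x = L1*cos(t1) + L2*cos(t1+t2) = 2.5365
y = L1*sin(t1) + L2*sin(t1+t2) = 2.4767
Distance to target:
d = sqrt((-6.9 - 2.5365)^2 + (-5.1 - 2.4767)^2)
= sqrt(89.047 + 57.4066)
= 12.1018 m


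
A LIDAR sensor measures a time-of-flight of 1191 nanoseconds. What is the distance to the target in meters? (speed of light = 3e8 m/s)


tof = 1191 ns = 1.191e-06 s
dist = c * tof / 2
= 3e8 * 1.191e-06 / 2
= 178.65 m


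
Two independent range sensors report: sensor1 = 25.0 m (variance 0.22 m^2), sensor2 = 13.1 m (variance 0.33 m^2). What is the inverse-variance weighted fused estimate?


w1 = (1/var1) / (1/var1 + 1/var2)
   = 4.5455 / (4.5455 + 3.0303) = 0.6
w2 = 1 - w1 = 0.4
fused = w1*s1 + w2*s2 = 15.0 + 5.24
= 20.24 m


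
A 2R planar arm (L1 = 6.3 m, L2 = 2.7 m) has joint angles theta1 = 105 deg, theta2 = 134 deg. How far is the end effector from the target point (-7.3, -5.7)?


End effector via forward kinematics:
x = L1*cos(t1) + L2*cos(t1+t2) = -3.0212
y = L1*sin(t1) + L2*sin(t1+t2) = 3.771
Distance to target:
d = sqrt((-7.3 - -3.0212)^2 + (-5.7 - 3.771)^2)
= sqrt(18.3084 + 89.6995)
= 10.3927 m


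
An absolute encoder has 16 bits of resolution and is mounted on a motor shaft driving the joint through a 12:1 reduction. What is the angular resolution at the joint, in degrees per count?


counts = 2^16 = 65536
effective counts at joint = 65536 * 12 = 786432
resolution = 360 / 786432
= 4.5776e-04 deg/count


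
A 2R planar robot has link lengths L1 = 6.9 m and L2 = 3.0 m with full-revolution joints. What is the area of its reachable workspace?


r_max = L1 + L2 = 9.9 m
r_min = |L1 - L2| = 3.9 m
Area = pi*(r_max^2 - r_min^2)
= pi*(98.01 - 15.21)
= pi * 82.8
= 260.1239 m^2


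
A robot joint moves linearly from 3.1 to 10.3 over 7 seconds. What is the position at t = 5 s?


s = t/T = 5/7 = 0.7143
p(t) = p0 + (pf-p0)*s
= 3.1 + (10.3 - 3.1) * 0.7143
= 8.2429


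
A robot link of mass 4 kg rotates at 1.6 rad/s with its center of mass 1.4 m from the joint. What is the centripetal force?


F = m * omega^2 * r
= 4 * 1.6^2 * 1.4
= 4 * 2.56 * 1.4
= 14.336 N


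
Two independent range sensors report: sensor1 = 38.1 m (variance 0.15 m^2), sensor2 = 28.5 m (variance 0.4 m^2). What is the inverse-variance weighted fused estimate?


w1 = (1/var1) / (1/var1 + 1/var2)
   = 6.6667 / (6.6667 + 2.5) = 0.7273
w2 = 1 - w1 = 0.2727
fused = w1*s1 + w2*s2 = 27.7091 + 7.7727
= 35.4818 m


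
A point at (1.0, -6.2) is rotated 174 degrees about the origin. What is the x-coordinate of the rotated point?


x' = x*cos(theta) - y*sin(theta)
cos(174 deg) = -0.9945, sin(174 deg) = 0.1045
x' = 1.0 * -0.9945 - -6.2 * 0.1045
= -0.9945 - -0.6481
= -0.3464


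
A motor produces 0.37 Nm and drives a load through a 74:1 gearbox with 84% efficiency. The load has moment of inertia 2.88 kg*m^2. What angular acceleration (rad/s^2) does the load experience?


tau_out = tau_motor * N * eta
= 0.37 * 74 * 0.84 = 22.9992 Nm
alpha = tau_out / I = 22.9992 / 2.88
= 7.9858 rad/s^2


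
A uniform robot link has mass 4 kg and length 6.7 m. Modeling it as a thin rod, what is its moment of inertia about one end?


I = (1/3) * m * L^2
= (1/3) * 4 * 6.7^2
= 0.333333 * 4 * 44.89
= 59.8533 kg*m^2


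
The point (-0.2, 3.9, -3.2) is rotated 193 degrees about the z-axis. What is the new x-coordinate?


Rotation about z-axis: x' = x*cos(theta) - y*sin(theta)
= -0.2 * -0.9744 - 3.9 * -0.225
= 1.0722


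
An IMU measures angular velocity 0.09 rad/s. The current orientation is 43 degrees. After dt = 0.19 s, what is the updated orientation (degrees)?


delta_theta = w * dt = 0.09 * 0.19 = 0.0171 rad
= 0.9798 deg
theta_new = 43 + 0.9798 = 43.9798 deg


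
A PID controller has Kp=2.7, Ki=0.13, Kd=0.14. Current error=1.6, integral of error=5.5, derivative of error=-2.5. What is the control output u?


u = Kp*e + Ki*int(e) + Kd*de/dt
= 2.7*1.6 + 0.13*5.5 + 0.14*(-2.5)
= 4.32 + 0.715 + -0.35
= 4.685


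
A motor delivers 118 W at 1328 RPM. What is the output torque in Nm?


omega = 1328 * 2*pi/60 = 139.0678 rad/s
tau = P / omega = 118 / 139.0678
= 0.8485 Nm


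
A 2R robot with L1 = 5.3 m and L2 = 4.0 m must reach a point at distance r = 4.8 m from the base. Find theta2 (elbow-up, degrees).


cos(theta2) = (r^2 - L1^2 - L2^2) / (2*L1*L2)
cos(theta2) = (23.04 - 28.09 - 16.0) / 42.4
cos(theta2) = -0.496462
theta2 = 119.7662 degrees


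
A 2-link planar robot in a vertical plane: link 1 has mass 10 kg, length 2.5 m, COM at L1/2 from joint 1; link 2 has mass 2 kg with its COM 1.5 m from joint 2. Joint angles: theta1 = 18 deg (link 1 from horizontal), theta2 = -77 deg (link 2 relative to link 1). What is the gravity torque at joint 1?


Horizontal distance from joint 1 to link-1 COM:
  x_c1 = (L1/2)*cos(t1) = 1.25 * 0.9511 = 1.1888 m
Horizontal distance from joint 1 to link-2 COM:
  x_c2 = L1*cos(t1) + Lc2*cos(t1+t2)
       = 2.5*0.9511 + 1.5*0.515 = 3.1502 m
tau1 = m1*g*x_c1 + m2*g*x_c2
     = 10*9.81*1.1888 + 2*9.81*3.1502
     = 116.6233 + 61.8069
     = 178.4302 Nm
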